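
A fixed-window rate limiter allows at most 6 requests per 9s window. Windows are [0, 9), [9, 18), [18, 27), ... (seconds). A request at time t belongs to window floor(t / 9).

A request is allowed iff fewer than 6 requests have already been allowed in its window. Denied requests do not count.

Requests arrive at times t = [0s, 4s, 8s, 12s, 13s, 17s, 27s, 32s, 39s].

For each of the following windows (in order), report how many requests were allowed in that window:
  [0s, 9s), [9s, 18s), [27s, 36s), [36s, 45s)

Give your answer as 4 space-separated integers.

Answer: 3 3 2 1

Derivation:
Processing requests:
  req#1 t=0s (window 0): ALLOW
  req#2 t=4s (window 0): ALLOW
  req#3 t=8s (window 0): ALLOW
  req#4 t=12s (window 1): ALLOW
  req#5 t=13s (window 1): ALLOW
  req#6 t=17s (window 1): ALLOW
  req#7 t=27s (window 3): ALLOW
  req#8 t=32s (window 3): ALLOW
  req#9 t=39s (window 4): ALLOW

Allowed counts by window: 3 3 2 1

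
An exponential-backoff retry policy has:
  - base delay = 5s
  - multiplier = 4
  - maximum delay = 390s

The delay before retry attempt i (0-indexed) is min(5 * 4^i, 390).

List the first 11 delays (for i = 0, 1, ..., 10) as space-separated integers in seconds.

Computing each delay:
  i=0: min(5*4^0, 390) = 5
  i=1: min(5*4^1, 390) = 20
  i=2: min(5*4^2, 390) = 80
  i=3: min(5*4^3, 390) = 320
  i=4: min(5*4^4, 390) = 390
  i=5: min(5*4^5, 390) = 390
  i=6: min(5*4^6, 390) = 390
  i=7: min(5*4^7, 390) = 390
  i=8: min(5*4^8, 390) = 390
  i=9: min(5*4^9, 390) = 390
  i=10: min(5*4^10, 390) = 390

Answer: 5 20 80 320 390 390 390 390 390 390 390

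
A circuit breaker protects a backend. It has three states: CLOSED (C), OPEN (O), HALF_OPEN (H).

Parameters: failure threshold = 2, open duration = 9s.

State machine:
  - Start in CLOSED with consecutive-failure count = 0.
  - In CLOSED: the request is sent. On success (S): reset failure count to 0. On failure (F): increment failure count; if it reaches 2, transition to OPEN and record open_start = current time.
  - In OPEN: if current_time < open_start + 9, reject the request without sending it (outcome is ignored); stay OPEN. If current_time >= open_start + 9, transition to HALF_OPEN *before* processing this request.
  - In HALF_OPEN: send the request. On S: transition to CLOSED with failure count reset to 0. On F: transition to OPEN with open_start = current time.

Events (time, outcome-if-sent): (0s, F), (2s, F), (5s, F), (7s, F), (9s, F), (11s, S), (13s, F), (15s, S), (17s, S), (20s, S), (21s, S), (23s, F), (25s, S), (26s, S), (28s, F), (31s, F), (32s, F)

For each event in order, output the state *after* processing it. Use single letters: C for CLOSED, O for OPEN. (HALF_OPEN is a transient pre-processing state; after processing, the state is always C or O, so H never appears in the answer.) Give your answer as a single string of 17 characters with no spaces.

Answer: COOOOCCCCCCCCCCOO

Derivation:
State after each event:
  event#1 t=0s outcome=F: state=CLOSED
  event#2 t=2s outcome=F: state=OPEN
  event#3 t=5s outcome=F: state=OPEN
  event#4 t=7s outcome=F: state=OPEN
  event#5 t=9s outcome=F: state=OPEN
  event#6 t=11s outcome=S: state=CLOSED
  event#7 t=13s outcome=F: state=CLOSED
  event#8 t=15s outcome=S: state=CLOSED
  event#9 t=17s outcome=S: state=CLOSED
  event#10 t=20s outcome=S: state=CLOSED
  event#11 t=21s outcome=S: state=CLOSED
  event#12 t=23s outcome=F: state=CLOSED
  event#13 t=25s outcome=S: state=CLOSED
  event#14 t=26s outcome=S: state=CLOSED
  event#15 t=28s outcome=F: state=CLOSED
  event#16 t=31s outcome=F: state=OPEN
  event#17 t=32s outcome=F: state=OPEN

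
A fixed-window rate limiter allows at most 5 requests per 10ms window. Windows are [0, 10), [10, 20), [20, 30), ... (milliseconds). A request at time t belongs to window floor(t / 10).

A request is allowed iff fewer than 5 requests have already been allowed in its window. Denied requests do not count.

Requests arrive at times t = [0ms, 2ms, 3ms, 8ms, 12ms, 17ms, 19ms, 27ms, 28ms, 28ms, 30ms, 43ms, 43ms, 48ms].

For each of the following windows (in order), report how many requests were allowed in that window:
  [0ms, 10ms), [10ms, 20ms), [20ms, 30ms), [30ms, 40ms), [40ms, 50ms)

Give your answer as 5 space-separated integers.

Processing requests:
  req#1 t=0ms (window 0): ALLOW
  req#2 t=2ms (window 0): ALLOW
  req#3 t=3ms (window 0): ALLOW
  req#4 t=8ms (window 0): ALLOW
  req#5 t=12ms (window 1): ALLOW
  req#6 t=17ms (window 1): ALLOW
  req#7 t=19ms (window 1): ALLOW
  req#8 t=27ms (window 2): ALLOW
  req#9 t=28ms (window 2): ALLOW
  req#10 t=28ms (window 2): ALLOW
  req#11 t=30ms (window 3): ALLOW
  req#12 t=43ms (window 4): ALLOW
  req#13 t=43ms (window 4): ALLOW
  req#14 t=48ms (window 4): ALLOW

Allowed counts by window: 4 3 3 1 3

Answer: 4 3 3 1 3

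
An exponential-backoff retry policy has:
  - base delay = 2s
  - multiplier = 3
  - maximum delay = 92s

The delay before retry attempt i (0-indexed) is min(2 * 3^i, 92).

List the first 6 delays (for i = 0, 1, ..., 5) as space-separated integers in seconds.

Answer: 2 6 18 54 92 92

Derivation:
Computing each delay:
  i=0: min(2*3^0, 92) = 2
  i=1: min(2*3^1, 92) = 6
  i=2: min(2*3^2, 92) = 18
  i=3: min(2*3^3, 92) = 54
  i=4: min(2*3^4, 92) = 92
  i=5: min(2*3^5, 92) = 92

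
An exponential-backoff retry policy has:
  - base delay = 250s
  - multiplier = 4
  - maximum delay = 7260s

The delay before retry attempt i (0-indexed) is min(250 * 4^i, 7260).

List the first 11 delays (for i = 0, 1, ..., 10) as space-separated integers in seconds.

Answer: 250 1000 4000 7260 7260 7260 7260 7260 7260 7260 7260

Derivation:
Computing each delay:
  i=0: min(250*4^0, 7260) = 250
  i=1: min(250*4^1, 7260) = 1000
  i=2: min(250*4^2, 7260) = 4000
  i=3: min(250*4^3, 7260) = 7260
  i=4: min(250*4^4, 7260) = 7260
  i=5: min(250*4^5, 7260) = 7260
  i=6: min(250*4^6, 7260) = 7260
  i=7: min(250*4^7, 7260) = 7260
  i=8: min(250*4^8, 7260) = 7260
  i=9: min(250*4^9, 7260) = 7260
  i=10: min(250*4^10, 7260) = 7260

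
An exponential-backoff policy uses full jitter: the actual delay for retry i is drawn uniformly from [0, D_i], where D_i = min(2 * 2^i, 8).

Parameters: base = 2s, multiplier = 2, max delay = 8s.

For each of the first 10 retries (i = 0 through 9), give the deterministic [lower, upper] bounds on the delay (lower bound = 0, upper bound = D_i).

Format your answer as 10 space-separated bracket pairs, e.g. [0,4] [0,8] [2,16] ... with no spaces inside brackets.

Computing bounds per retry:
  i=0: D_i=min(2*2^0,8)=2, bounds=[0,2]
  i=1: D_i=min(2*2^1,8)=4, bounds=[0,4]
  i=2: D_i=min(2*2^2,8)=8, bounds=[0,8]
  i=3: D_i=min(2*2^3,8)=8, bounds=[0,8]
  i=4: D_i=min(2*2^4,8)=8, bounds=[0,8]
  i=5: D_i=min(2*2^5,8)=8, bounds=[0,8]
  i=6: D_i=min(2*2^6,8)=8, bounds=[0,8]
  i=7: D_i=min(2*2^7,8)=8, bounds=[0,8]
  i=8: D_i=min(2*2^8,8)=8, bounds=[0,8]
  i=9: D_i=min(2*2^9,8)=8, bounds=[0,8]

Answer: [0,2] [0,4] [0,8] [0,8] [0,8] [0,8] [0,8] [0,8] [0,8] [0,8]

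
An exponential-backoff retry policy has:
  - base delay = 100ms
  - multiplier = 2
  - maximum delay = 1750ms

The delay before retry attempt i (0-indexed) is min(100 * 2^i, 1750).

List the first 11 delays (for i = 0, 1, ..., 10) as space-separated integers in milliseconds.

Computing each delay:
  i=0: min(100*2^0, 1750) = 100
  i=1: min(100*2^1, 1750) = 200
  i=2: min(100*2^2, 1750) = 400
  i=3: min(100*2^3, 1750) = 800
  i=4: min(100*2^4, 1750) = 1600
  i=5: min(100*2^5, 1750) = 1750
  i=6: min(100*2^6, 1750) = 1750
  i=7: min(100*2^7, 1750) = 1750
  i=8: min(100*2^8, 1750) = 1750
  i=9: min(100*2^9, 1750) = 1750
  i=10: min(100*2^10, 1750) = 1750

Answer: 100 200 400 800 1600 1750 1750 1750 1750 1750 1750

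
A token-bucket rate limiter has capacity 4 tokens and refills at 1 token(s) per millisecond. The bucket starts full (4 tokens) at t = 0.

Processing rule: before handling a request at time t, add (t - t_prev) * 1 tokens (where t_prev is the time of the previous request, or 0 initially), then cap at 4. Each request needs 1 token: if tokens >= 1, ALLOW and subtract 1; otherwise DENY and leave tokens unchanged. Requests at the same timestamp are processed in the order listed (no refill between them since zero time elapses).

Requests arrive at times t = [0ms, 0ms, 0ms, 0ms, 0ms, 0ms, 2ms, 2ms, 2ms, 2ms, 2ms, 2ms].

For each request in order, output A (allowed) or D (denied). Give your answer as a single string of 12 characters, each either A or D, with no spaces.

Answer: AAAADDAADDDD

Derivation:
Simulating step by step:
  req#1 t=0ms: ALLOW
  req#2 t=0ms: ALLOW
  req#3 t=0ms: ALLOW
  req#4 t=0ms: ALLOW
  req#5 t=0ms: DENY
  req#6 t=0ms: DENY
  req#7 t=2ms: ALLOW
  req#8 t=2ms: ALLOW
  req#9 t=2ms: DENY
  req#10 t=2ms: DENY
  req#11 t=2ms: DENY
  req#12 t=2ms: DENY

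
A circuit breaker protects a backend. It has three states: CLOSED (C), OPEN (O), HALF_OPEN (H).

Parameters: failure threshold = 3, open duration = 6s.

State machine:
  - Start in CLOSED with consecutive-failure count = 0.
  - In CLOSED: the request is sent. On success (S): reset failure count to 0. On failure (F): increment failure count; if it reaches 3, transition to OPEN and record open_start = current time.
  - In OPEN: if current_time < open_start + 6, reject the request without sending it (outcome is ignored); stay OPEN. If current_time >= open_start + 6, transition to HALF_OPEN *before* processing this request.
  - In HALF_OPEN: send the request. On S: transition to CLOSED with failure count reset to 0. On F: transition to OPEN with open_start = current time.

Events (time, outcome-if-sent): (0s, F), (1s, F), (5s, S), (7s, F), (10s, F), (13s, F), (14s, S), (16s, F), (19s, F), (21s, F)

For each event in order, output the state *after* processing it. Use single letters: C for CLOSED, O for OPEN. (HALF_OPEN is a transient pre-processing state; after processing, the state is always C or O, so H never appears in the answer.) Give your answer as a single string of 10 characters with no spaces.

Answer: CCCCCOOOOO

Derivation:
State after each event:
  event#1 t=0s outcome=F: state=CLOSED
  event#2 t=1s outcome=F: state=CLOSED
  event#3 t=5s outcome=S: state=CLOSED
  event#4 t=7s outcome=F: state=CLOSED
  event#5 t=10s outcome=F: state=CLOSED
  event#6 t=13s outcome=F: state=OPEN
  event#7 t=14s outcome=S: state=OPEN
  event#8 t=16s outcome=F: state=OPEN
  event#9 t=19s outcome=F: state=OPEN
  event#10 t=21s outcome=F: state=OPEN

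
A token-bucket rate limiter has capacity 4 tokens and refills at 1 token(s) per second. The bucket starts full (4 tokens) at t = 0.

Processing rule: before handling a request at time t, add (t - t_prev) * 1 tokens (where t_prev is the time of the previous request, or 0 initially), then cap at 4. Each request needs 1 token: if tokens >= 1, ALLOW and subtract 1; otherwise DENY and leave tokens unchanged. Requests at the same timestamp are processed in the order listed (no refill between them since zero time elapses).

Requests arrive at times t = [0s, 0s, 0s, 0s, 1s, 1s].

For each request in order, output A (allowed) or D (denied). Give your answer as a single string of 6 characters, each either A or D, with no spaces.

Answer: AAAAAD

Derivation:
Simulating step by step:
  req#1 t=0s: ALLOW
  req#2 t=0s: ALLOW
  req#3 t=0s: ALLOW
  req#4 t=0s: ALLOW
  req#5 t=1s: ALLOW
  req#6 t=1s: DENY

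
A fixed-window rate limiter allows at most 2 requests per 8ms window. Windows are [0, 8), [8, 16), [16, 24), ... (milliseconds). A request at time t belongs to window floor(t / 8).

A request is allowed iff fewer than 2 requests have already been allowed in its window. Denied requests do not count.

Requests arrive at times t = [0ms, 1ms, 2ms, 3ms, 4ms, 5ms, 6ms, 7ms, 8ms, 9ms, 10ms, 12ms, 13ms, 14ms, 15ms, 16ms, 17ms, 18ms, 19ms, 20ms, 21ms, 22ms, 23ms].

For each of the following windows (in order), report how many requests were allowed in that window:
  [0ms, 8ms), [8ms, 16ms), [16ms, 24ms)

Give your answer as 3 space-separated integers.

Processing requests:
  req#1 t=0ms (window 0): ALLOW
  req#2 t=1ms (window 0): ALLOW
  req#3 t=2ms (window 0): DENY
  req#4 t=3ms (window 0): DENY
  req#5 t=4ms (window 0): DENY
  req#6 t=5ms (window 0): DENY
  req#7 t=6ms (window 0): DENY
  req#8 t=7ms (window 0): DENY
  req#9 t=8ms (window 1): ALLOW
  req#10 t=9ms (window 1): ALLOW
  req#11 t=10ms (window 1): DENY
  req#12 t=12ms (window 1): DENY
  req#13 t=13ms (window 1): DENY
  req#14 t=14ms (window 1): DENY
  req#15 t=15ms (window 1): DENY
  req#16 t=16ms (window 2): ALLOW
  req#17 t=17ms (window 2): ALLOW
  req#18 t=18ms (window 2): DENY
  req#19 t=19ms (window 2): DENY
  req#20 t=20ms (window 2): DENY
  req#21 t=21ms (window 2): DENY
  req#22 t=22ms (window 2): DENY
  req#23 t=23ms (window 2): DENY

Allowed counts by window: 2 2 2

Answer: 2 2 2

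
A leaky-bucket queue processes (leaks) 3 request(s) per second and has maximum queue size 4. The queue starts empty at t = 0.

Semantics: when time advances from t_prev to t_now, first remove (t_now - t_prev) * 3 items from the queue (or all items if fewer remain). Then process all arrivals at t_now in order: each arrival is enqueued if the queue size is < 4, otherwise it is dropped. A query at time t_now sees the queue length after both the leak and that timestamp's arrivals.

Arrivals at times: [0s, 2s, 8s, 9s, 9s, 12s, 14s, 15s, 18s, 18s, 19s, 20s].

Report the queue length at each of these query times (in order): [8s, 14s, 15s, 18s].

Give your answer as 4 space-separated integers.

Answer: 1 1 1 2

Derivation:
Queue lengths at query times:
  query t=8s: backlog = 1
  query t=14s: backlog = 1
  query t=15s: backlog = 1
  query t=18s: backlog = 2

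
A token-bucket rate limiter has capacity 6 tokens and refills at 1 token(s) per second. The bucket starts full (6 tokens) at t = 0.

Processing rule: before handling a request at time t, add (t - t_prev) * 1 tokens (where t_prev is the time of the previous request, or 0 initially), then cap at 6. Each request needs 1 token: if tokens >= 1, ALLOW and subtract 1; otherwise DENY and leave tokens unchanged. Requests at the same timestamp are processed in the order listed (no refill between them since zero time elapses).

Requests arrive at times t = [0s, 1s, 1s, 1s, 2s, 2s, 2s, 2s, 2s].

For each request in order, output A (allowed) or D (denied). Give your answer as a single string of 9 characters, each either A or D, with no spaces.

Simulating step by step:
  req#1 t=0s: ALLOW
  req#2 t=1s: ALLOW
  req#3 t=1s: ALLOW
  req#4 t=1s: ALLOW
  req#5 t=2s: ALLOW
  req#6 t=2s: ALLOW
  req#7 t=2s: ALLOW
  req#8 t=2s: ALLOW
  req#9 t=2s: DENY

Answer: AAAAAAAAD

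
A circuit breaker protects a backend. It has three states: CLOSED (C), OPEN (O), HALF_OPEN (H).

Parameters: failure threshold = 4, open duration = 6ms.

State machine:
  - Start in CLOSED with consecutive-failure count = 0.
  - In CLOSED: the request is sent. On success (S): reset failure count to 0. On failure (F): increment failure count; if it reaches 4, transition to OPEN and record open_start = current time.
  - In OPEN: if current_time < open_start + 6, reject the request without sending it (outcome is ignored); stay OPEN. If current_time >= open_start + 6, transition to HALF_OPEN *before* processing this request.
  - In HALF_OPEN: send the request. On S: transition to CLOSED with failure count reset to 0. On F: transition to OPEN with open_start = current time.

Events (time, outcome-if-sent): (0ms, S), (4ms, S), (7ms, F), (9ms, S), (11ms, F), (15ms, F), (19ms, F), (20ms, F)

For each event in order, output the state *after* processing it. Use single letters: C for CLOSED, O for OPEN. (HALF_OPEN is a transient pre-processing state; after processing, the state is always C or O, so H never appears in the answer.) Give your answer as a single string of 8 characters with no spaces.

Answer: CCCCCCCO

Derivation:
State after each event:
  event#1 t=0ms outcome=S: state=CLOSED
  event#2 t=4ms outcome=S: state=CLOSED
  event#3 t=7ms outcome=F: state=CLOSED
  event#4 t=9ms outcome=S: state=CLOSED
  event#5 t=11ms outcome=F: state=CLOSED
  event#6 t=15ms outcome=F: state=CLOSED
  event#7 t=19ms outcome=F: state=CLOSED
  event#8 t=20ms outcome=F: state=OPEN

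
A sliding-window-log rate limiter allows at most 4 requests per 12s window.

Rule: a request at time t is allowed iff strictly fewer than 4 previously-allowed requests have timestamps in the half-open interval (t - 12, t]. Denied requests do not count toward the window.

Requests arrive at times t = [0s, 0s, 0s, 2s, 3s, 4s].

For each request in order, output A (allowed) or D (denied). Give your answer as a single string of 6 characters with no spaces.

Tracking allowed requests in the window:
  req#1 t=0s: ALLOW
  req#2 t=0s: ALLOW
  req#3 t=0s: ALLOW
  req#4 t=2s: ALLOW
  req#5 t=3s: DENY
  req#6 t=4s: DENY

Answer: AAAADD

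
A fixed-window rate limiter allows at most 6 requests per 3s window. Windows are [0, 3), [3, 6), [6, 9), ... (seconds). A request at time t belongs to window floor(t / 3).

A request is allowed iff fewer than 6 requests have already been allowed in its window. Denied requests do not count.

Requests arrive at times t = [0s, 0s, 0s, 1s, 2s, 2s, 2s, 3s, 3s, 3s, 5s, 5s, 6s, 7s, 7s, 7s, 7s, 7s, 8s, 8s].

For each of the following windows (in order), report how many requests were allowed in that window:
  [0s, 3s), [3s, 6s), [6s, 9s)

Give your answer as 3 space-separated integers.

Answer: 6 5 6

Derivation:
Processing requests:
  req#1 t=0s (window 0): ALLOW
  req#2 t=0s (window 0): ALLOW
  req#3 t=0s (window 0): ALLOW
  req#4 t=1s (window 0): ALLOW
  req#5 t=2s (window 0): ALLOW
  req#6 t=2s (window 0): ALLOW
  req#7 t=2s (window 0): DENY
  req#8 t=3s (window 1): ALLOW
  req#9 t=3s (window 1): ALLOW
  req#10 t=3s (window 1): ALLOW
  req#11 t=5s (window 1): ALLOW
  req#12 t=5s (window 1): ALLOW
  req#13 t=6s (window 2): ALLOW
  req#14 t=7s (window 2): ALLOW
  req#15 t=7s (window 2): ALLOW
  req#16 t=7s (window 2): ALLOW
  req#17 t=7s (window 2): ALLOW
  req#18 t=7s (window 2): ALLOW
  req#19 t=8s (window 2): DENY
  req#20 t=8s (window 2): DENY

Allowed counts by window: 6 5 6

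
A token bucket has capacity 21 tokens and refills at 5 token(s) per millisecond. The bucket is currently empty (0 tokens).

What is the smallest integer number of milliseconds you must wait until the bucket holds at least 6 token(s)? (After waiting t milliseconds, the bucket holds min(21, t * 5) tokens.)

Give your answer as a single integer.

Answer: 2

Derivation:
Need t * 5 >= 6, so t >= 6/5.
Smallest integer t = ceil(6/5) = 2.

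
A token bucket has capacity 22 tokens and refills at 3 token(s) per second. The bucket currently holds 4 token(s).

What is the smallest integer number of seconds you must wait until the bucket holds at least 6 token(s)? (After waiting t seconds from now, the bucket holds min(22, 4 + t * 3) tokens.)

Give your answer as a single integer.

Need 4 + t * 3 >= 6, so t >= 2/3.
Smallest integer t = ceil(2/3) = 1.

Answer: 1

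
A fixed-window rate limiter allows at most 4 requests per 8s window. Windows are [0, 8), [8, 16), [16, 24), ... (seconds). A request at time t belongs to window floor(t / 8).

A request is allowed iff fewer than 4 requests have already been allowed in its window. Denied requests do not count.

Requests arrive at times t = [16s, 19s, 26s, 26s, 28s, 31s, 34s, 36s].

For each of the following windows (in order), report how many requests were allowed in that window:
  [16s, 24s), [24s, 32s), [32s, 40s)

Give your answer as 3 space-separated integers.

Answer: 2 4 2

Derivation:
Processing requests:
  req#1 t=16s (window 2): ALLOW
  req#2 t=19s (window 2): ALLOW
  req#3 t=26s (window 3): ALLOW
  req#4 t=26s (window 3): ALLOW
  req#5 t=28s (window 3): ALLOW
  req#6 t=31s (window 3): ALLOW
  req#7 t=34s (window 4): ALLOW
  req#8 t=36s (window 4): ALLOW

Allowed counts by window: 2 4 2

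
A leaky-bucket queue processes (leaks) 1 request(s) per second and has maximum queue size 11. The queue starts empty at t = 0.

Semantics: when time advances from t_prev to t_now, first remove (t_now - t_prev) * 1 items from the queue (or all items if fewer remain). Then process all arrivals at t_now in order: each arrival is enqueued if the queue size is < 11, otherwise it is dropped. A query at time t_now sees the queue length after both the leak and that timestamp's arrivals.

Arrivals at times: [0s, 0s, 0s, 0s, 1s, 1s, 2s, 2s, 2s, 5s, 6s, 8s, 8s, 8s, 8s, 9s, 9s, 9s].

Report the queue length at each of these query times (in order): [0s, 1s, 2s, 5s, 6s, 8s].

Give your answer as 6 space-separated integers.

Queue lengths at query times:
  query t=0s: backlog = 4
  query t=1s: backlog = 5
  query t=2s: backlog = 7
  query t=5s: backlog = 5
  query t=6s: backlog = 5
  query t=8s: backlog = 7

Answer: 4 5 7 5 5 7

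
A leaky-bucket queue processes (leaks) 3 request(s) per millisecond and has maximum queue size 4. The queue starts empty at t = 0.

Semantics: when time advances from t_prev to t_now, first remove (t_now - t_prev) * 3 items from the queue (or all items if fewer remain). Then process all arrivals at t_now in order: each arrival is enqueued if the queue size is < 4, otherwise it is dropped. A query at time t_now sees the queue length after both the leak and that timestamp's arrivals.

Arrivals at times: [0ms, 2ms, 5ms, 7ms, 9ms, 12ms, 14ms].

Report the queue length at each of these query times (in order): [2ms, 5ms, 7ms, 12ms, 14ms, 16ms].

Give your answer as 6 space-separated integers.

Queue lengths at query times:
  query t=2ms: backlog = 1
  query t=5ms: backlog = 1
  query t=7ms: backlog = 1
  query t=12ms: backlog = 1
  query t=14ms: backlog = 1
  query t=16ms: backlog = 0

Answer: 1 1 1 1 1 0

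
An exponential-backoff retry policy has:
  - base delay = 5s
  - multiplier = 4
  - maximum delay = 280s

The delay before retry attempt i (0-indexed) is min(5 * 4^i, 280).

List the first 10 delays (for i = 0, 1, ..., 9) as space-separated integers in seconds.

Computing each delay:
  i=0: min(5*4^0, 280) = 5
  i=1: min(5*4^1, 280) = 20
  i=2: min(5*4^2, 280) = 80
  i=3: min(5*4^3, 280) = 280
  i=4: min(5*4^4, 280) = 280
  i=5: min(5*4^5, 280) = 280
  i=6: min(5*4^6, 280) = 280
  i=7: min(5*4^7, 280) = 280
  i=8: min(5*4^8, 280) = 280
  i=9: min(5*4^9, 280) = 280

Answer: 5 20 80 280 280 280 280 280 280 280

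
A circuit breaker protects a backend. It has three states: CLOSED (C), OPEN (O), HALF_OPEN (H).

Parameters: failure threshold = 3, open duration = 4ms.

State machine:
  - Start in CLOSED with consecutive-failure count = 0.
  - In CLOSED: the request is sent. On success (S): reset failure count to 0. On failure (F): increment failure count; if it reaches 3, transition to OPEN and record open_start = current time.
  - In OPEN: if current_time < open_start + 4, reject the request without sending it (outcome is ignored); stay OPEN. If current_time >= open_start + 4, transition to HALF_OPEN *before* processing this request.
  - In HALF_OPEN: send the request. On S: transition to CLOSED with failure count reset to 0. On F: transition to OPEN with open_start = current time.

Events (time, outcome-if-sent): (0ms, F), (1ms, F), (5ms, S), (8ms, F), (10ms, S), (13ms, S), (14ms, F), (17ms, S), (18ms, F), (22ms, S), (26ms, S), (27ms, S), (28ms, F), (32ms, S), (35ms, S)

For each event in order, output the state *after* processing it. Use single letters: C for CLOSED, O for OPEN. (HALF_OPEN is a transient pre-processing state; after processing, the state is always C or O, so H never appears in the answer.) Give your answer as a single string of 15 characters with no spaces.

State after each event:
  event#1 t=0ms outcome=F: state=CLOSED
  event#2 t=1ms outcome=F: state=CLOSED
  event#3 t=5ms outcome=S: state=CLOSED
  event#4 t=8ms outcome=F: state=CLOSED
  event#5 t=10ms outcome=S: state=CLOSED
  event#6 t=13ms outcome=S: state=CLOSED
  event#7 t=14ms outcome=F: state=CLOSED
  event#8 t=17ms outcome=S: state=CLOSED
  event#9 t=18ms outcome=F: state=CLOSED
  event#10 t=22ms outcome=S: state=CLOSED
  event#11 t=26ms outcome=S: state=CLOSED
  event#12 t=27ms outcome=S: state=CLOSED
  event#13 t=28ms outcome=F: state=CLOSED
  event#14 t=32ms outcome=S: state=CLOSED
  event#15 t=35ms outcome=S: state=CLOSED

Answer: CCCCCCCCCCCCCCC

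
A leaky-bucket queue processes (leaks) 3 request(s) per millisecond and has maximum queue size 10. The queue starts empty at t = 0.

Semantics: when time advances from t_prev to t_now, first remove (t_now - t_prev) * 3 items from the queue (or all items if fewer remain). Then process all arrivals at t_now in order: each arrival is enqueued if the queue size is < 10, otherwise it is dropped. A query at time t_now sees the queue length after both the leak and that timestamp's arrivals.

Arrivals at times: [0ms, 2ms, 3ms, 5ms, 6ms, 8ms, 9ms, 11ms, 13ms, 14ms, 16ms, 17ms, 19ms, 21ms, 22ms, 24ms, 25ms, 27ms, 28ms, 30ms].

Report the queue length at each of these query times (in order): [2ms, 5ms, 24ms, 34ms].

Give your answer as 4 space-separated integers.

Answer: 1 1 1 0

Derivation:
Queue lengths at query times:
  query t=2ms: backlog = 1
  query t=5ms: backlog = 1
  query t=24ms: backlog = 1
  query t=34ms: backlog = 0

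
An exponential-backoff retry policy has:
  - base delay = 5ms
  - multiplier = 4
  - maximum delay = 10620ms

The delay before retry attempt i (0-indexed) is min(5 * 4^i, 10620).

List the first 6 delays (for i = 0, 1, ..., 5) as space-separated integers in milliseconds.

Computing each delay:
  i=0: min(5*4^0, 10620) = 5
  i=1: min(5*4^1, 10620) = 20
  i=2: min(5*4^2, 10620) = 80
  i=3: min(5*4^3, 10620) = 320
  i=4: min(5*4^4, 10620) = 1280
  i=5: min(5*4^5, 10620) = 5120

Answer: 5 20 80 320 1280 5120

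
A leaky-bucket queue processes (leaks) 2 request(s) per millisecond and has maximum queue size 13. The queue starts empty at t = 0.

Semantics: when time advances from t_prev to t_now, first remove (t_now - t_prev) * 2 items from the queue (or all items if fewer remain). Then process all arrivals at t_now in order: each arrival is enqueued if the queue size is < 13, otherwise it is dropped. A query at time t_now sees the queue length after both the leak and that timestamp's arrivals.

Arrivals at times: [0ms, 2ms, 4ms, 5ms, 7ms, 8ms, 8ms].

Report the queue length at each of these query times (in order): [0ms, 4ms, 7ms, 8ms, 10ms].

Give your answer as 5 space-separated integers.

Queue lengths at query times:
  query t=0ms: backlog = 1
  query t=4ms: backlog = 1
  query t=7ms: backlog = 1
  query t=8ms: backlog = 2
  query t=10ms: backlog = 0

Answer: 1 1 1 2 0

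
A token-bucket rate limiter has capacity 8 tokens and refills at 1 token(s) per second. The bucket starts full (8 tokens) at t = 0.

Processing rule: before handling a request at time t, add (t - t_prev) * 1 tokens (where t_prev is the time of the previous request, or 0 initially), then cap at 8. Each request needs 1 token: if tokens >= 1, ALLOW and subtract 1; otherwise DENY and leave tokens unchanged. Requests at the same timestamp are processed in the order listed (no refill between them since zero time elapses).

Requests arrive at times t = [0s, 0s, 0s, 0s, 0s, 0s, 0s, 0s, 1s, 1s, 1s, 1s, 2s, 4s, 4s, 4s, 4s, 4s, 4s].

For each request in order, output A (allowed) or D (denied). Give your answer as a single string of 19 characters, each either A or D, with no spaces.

Answer: AAAAAAAAADDDAAADDDD

Derivation:
Simulating step by step:
  req#1 t=0s: ALLOW
  req#2 t=0s: ALLOW
  req#3 t=0s: ALLOW
  req#4 t=0s: ALLOW
  req#5 t=0s: ALLOW
  req#6 t=0s: ALLOW
  req#7 t=0s: ALLOW
  req#8 t=0s: ALLOW
  req#9 t=1s: ALLOW
  req#10 t=1s: DENY
  req#11 t=1s: DENY
  req#12 t=1s: DENY
  req#13 t=2s: ALLOW
  req#14 t=4s: ALLOW
  req#15 t=4s: ALLOW
  req#16 t=4s: DENY
  req#17 t=4s: DENY
  req#18 t=4s: DENY
  req#19 t=4s: DENY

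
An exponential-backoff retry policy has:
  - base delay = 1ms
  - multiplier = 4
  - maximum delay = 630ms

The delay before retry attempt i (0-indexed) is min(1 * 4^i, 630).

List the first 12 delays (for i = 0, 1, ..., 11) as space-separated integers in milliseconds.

Answer: 1 4 16 64 256 630 630 630 630 630 630 630

Derivation:
Computing each delay:
  i=0: min(1*4^0, 630) = 1
  i=1: min(1*4^1, 630) = 4
  i=2: min(1*4^2, 630) = 16
  i=3: min(1*4^3, 630) = 64
  i=4: min(1*4^4, 630) = 256
  i=5: min(1*4^5, 630) = 630
  i=6: min(1*4^6, 630) = 630
  i=7: min(1*4^7, 630) = 630
  i=8: min(1*4^8, 630) = 630
  i=9: min(1*4^9, 630) = 630
  i=10: min(1*4^10, 630) = 630
  i=11: min(1*4^11, 630) = 630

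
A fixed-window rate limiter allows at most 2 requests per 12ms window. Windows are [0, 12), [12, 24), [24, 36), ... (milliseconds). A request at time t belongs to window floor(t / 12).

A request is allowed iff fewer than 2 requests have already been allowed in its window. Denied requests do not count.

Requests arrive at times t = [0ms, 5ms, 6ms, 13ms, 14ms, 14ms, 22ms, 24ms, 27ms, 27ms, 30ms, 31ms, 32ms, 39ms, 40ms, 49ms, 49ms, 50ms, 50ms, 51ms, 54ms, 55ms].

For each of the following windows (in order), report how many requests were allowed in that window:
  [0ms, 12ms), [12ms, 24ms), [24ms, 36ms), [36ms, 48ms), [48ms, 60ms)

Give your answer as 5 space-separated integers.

Processing requests:
  req#1 t=0ms (window 0): ALLOW
  req#2 t=5ms (window 0): ALLOW
  req#3 t=6ms (window 0): DENY
  req#4 t=13ms (window 1): ALLOW
  req#5 t=14ms (window 1): ALLOW
  req#6 t=14ms (window 1): DENY
  req#7 t=22ms (window 1): DENY
  req#8 t=24ms (window 2): ALLOW
  req#9 t=27ms (window 2): ALLOW
  req#10 t=27ms (window 2): DENY
  req#11 t=30ms (window 2): DENY
  req#12 t=31ms (window 2): DENY
  req#13 t=32ms (window 2): DENY
  req#14 t=39ms (window 3): ALLOW
  req#15 t=40ms (window 3): ALLOW
  req#16 t=49ms (window 4): ALLOW
  req#17 t=49ms (window 4): ALLOW
  req#18 t=50ms (window 4): DENY
  req#19 t=50ms (window 4): DENY
  req#20 t=51ms (window 4): DENY
  req#21 t=54ms (window 4): DENY
  req#22 t=55ms (window 4): DENY

Allowed counts by window: 2 2 2 2 2

Answer: 2 2 2 2 2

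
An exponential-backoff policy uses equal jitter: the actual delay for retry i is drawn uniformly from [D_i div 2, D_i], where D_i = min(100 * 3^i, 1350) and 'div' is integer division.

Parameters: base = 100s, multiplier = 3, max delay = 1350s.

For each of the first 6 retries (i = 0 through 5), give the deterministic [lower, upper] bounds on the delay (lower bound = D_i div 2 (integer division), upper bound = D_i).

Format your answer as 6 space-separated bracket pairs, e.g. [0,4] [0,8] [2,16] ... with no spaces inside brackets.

Computing bounds per retry:
  i=0: D_i=min(100*3^0,1350)=100, bounds=[50,100]
  i=1: D_i=min(100*3^1,1350)=300, bounds=[150,300]
  i=2: D_i=min(100*3^2,1350)=900, bounds=[450,900]
  i=3: D_i=min(100*3^3,1350)=1350, bounds=[675,1350]
  i=4: D_i=min(100*3^4,1350)=1350, bounds=[675,1350]
  i=5: D_i=min(100*3^5,1350)=1350, bounds=[675,1350]

Answer: [50,100] [150,300] [450,900] [675,1350] [675,1350] [675,1350]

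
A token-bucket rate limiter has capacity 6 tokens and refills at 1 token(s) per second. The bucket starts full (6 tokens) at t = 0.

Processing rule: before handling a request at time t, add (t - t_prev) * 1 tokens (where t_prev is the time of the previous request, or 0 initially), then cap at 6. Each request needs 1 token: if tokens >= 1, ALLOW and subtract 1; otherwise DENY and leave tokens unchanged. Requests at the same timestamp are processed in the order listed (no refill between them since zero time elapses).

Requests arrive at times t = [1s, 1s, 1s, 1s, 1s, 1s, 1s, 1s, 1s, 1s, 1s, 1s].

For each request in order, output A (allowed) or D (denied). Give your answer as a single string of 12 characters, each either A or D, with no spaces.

Simulating step by step:
  req#1 t=1s: ALLOW
  req#2 t=1s: ALLOW
  req#3 t=1s: ALLOW
  req#4 t=1s: ALLOW
  req#5 t=1s: ALLOW
  req#6 t=1s: ALLOW
  req#7 t=1s: DENY
  req#8 t=1s: DENY
  req#9 t=1s: DENY
  req#10 t=1s: DENY
  req#11 t=1s: DENY
  req#12 t=1s: DENY

Answer: AAAAAADDDDDD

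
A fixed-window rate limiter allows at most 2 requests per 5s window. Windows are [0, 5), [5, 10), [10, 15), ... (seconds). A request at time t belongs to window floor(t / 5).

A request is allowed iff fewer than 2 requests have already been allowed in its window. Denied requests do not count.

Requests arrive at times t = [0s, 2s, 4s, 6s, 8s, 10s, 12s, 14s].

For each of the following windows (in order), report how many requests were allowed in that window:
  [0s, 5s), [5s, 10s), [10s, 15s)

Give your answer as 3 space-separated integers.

Processing requests:
  req#1 t=0s (window 0): ALLOW
  req#2 t=2s (window 0): ALLOW
  req#3 t=4s (window 0): DENY
  req#4 t=6s (window 1): ALLOW
  req#5 t=8s (window 1): ALLOW
  req#6 t=10s (window 2): ALLOW
  req#7 t=12s (window 2): ALLOW
  req#8 t=14s (window 2): DENY

Allowed counts by window: 2 2 2

Answer: 2 2 2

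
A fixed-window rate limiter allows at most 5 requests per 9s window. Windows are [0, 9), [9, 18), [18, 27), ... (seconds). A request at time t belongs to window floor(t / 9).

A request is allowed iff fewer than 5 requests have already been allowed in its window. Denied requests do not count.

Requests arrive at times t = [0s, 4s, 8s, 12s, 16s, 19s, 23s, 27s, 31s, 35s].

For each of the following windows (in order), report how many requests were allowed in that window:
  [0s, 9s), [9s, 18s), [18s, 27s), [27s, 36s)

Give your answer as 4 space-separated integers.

Processing requests:
  req#1 t=0s (window 0): ALLOW
  req#2 t=4s (window 0): ALLOW
  req#3 t=8s (window 0): ALLOW
  req#4 t=12s (window 1): ALLOW
  req#5 t=16s (window 1): ALLOW
  req#6 t=19s (window 2): ALLOW
  req#7 t=23s (window 2): ALLOW
  req#8 t=27s (window 3): ALLOW
  req#9 t=31s (window 3): ALLOW
  req#10 t=35s (window 3): ALLOW

Allowed counts by window: 3 2 2 3

Answer: 3 2 2 3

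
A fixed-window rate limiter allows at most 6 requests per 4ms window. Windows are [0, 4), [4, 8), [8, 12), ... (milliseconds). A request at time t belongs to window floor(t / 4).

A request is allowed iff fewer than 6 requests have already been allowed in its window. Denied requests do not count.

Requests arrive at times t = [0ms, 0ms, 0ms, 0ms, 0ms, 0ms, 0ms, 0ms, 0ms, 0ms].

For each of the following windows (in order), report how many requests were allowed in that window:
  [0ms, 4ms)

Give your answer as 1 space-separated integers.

Processing requests:
  req#1 t=0ms (window 0): ALLOW
  req#2 t=0ms (window 0): ALLOW
  req#3 t=0ms (window 0): ALLOW
  req#4 t=0ms (window 0): ALLOW
  req#5 t=0ms (window 0): ALLOW
  req#6 t=0ms (window 0): ALLOW
  req#7 t=0ms (window 0): DENY
  req#8 t=0ms (window 0): DENY
  req#9 t=0ms (window 0): DENY
  req#10 t=0ms (window 0): DENY

Allowed counts by window: 6

Answer: 6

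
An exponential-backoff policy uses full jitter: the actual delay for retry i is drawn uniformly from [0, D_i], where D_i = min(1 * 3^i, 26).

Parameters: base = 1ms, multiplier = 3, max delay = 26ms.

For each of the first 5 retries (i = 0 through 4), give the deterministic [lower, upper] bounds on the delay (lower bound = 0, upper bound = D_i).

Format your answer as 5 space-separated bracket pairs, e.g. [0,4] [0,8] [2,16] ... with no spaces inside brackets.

Computing bounds per retry:
  i=0: D_i=min(1*3^0,26)=1, bounds=[0,1]
  i=1: D_i=min(1*3^1,26)=3, bounds=[0,3]
  i=2: D_i=min(1*3^2,26)=9, bounds=[0,9]
  i=3: D_i=min(1*3^3,26)=26, bounds=[0,26]
  i=4: D_i=min(1*3^4,26)=26, bounds=[0,26]

Answer: [0,1] [0,3] [0,9] [0,26] [0,26]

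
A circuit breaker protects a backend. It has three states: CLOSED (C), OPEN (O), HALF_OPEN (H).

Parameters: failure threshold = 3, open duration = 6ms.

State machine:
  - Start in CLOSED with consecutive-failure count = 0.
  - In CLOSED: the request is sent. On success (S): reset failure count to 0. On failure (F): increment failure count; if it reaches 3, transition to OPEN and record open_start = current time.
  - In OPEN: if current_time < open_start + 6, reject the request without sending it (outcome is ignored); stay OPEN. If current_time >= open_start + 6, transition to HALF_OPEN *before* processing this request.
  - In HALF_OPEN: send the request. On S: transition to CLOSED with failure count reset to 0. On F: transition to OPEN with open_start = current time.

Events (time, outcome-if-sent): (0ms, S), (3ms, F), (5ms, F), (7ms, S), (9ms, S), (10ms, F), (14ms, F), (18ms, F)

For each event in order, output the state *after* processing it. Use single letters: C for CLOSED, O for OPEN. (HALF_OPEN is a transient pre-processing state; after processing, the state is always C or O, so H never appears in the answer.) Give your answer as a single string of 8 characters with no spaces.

State after each event:
  event#1 t=0ms outcome=S: state=CLOSED
  event#2 t=3ms outcome=F: state=CLOSED
  event#3 t=5ms outcome=F: state=CLOSED
  event#4 t=7ms outcome=S: state=CLOSED
  event#5 t=9ms outcome=S: state=CLOSED
  event#6 t=10ms outcome=F: state=CLOSED
  event#7 t=14ms outcome=F: state=CLOSED
  event#8 t=18ms outcome=F: state=OPEN

Answer: CCCCCCCO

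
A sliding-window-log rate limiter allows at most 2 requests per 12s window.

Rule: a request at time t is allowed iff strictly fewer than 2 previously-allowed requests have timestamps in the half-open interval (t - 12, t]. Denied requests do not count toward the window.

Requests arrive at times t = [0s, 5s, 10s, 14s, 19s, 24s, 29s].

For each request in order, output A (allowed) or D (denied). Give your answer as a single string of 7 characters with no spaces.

Tracking allowed requests in the window:
  req#1 t=0s: ALLOW
  req#2 t=5s: ALLOW
  req#3 t=10s: DENY
  req#4 t=14s: ALLOW
  req#5 t=19s: ALLOW
  req#6 t=24s: DENY
  req#7 t=29s: ALLOW

Answer: AADAADA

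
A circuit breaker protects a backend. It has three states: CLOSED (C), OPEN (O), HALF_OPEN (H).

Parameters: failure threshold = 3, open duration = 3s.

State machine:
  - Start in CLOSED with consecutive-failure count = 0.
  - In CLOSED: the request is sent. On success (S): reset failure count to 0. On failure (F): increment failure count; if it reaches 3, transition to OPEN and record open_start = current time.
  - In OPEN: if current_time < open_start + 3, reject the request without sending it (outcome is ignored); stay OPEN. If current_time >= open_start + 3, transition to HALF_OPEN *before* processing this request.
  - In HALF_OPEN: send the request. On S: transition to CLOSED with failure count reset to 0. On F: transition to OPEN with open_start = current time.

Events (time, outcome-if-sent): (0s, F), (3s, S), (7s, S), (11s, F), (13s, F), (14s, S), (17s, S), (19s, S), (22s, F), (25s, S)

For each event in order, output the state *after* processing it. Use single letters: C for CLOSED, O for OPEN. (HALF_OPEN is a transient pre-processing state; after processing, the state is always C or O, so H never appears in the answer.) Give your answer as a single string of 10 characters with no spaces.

Answer: CCCCCCCCCC

Derivation:
State after each event:
  event#1 t=0s outcome=F: state=CLOSED
  event#2 t=3s outcome=S: state=CLOSED
  event#3 t=7s outcome=S: state=CLOSED
  event#4 t=11s outcome=F: state=CLOSED
  event#5 t=13s outcome=F: state=CLOSED
  event#6 t=14s outcome=S: state=CLOSED
  event#7 t=17s outcome=S: state=CLOSED
  event#8 t=19s outcome=S: state=CLOSED
  event#9 t=22s outcome=F: state=CLOSED
  event#10 t=25s outcome=S: state=CLOSED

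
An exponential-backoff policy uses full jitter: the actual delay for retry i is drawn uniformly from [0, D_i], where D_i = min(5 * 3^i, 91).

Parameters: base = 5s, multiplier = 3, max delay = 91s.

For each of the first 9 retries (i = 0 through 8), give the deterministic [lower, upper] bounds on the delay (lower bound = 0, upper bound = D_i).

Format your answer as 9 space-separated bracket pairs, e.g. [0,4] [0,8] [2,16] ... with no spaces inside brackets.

Computing bounds per retry:
  i=0: D_i=min(5*3^0,91)=5, bounds=[0,5]
  i=1: D_i=min(5*3^1,91)=15, bounds=[0,15]
  i=2: D_i=min(5*3^2,91)=45, bounds=[0,45]
  i=3: D_i=min(5*3^3,91)=91, bounds=[0,91]
  i=4: D_i=min(5*3^4,91)=91, bounds=[0,91]
  i=5: D_i=min(5*3^5,91)=91, bounds=[0,91]
  i=6: D_i=min(5*3^6,91)=91, bounds=[0,91]
  i=7: D_i=min(5*3^7,91)=91, bounds=[0,91]
  i=8: D_i=min(5*3^8,91)=91, bounds=[0,91]

Answer: [0,5] [0,15] [0,45] [0,91] [0,91] [0,91] [0,91] [0,91] [0,91]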